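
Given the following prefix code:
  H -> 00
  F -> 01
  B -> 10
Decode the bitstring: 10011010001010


Decoding step by step:
Bits 10 -> B
Bits 01 -> F
Bits 10 -> B
Bits 10 -> B
Bits 00 -> H
Bits 10 -> B
Bits 10 -> B


Decoded message: BFBBHBB


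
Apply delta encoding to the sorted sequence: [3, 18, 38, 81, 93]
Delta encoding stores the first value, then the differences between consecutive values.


First value: 3
Deltas:
  18 - 3 = 15
  38 - 18 = 20
  81 - 38 = 43
  93 - 81 = 12


Delta encoded: [3, 15, 20, 43, 12]


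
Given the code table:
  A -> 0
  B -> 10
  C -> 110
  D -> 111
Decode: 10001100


Decoding:
10 -> B
0 -> A
0 -> A
110 -> C
0 -> A


Result: BAACA


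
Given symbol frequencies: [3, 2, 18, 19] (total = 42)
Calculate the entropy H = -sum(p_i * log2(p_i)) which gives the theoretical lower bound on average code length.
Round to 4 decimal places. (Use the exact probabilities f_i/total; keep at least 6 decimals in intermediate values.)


Per-symbol terms -p_i * log2(p_i) with p_i = f_i/42:
  p = 3/42 = 0.071429: log2(p) = -3.807355, -p*log2(p) = 0.271954
  p = 2/42 = 0.047619: log2(p) = -4.392317, -p*log2(p) = 0.209158
  p = 18/42 = 0.428571: log2(p) = -1.222392, -p*log2(p) = 0.523882
  p = 19/42 = 0.452381: log2(p) = -1.144390, -p*log2(p) = 0.517700
H = 0.271954 + 0.209158 + 0.523882 + 0.517700 = 1.522694

H = 1.5227 bits/symbol


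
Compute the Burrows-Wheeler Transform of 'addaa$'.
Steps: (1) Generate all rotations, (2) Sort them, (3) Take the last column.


Rotations (sorted):
  0: $addaa -> last char: a
  1: a$adda -> last char: a
  2: aa$add -> last char: d
  3: addaa$ -> last char: $
  4: daa$ad -> last char: d
  5: ddaa$a -> last char: a


BWT = aad$da


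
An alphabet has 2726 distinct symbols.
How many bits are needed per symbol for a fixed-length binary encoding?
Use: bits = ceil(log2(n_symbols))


log2(2726) = 11.4126
Bracket: 2^11 = 2048 < 2726 <= 2^12 = 4096
So ceil(log2(2726)) = 12

bits = ceil(log2(2726)) = ceil(11.4126) = 12 bits


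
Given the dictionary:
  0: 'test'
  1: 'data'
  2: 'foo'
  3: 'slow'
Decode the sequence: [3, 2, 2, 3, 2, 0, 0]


Look up each index in the dictionary:
  3 -> 'slow'
  2 -> 'foo'
  2 -> 'foo'
  3 -> 'slow'
  2 -> 'foo'
  0 -> 'test'
  0 -> 'test'

Decoded: "slow foo foo slow foo test test"


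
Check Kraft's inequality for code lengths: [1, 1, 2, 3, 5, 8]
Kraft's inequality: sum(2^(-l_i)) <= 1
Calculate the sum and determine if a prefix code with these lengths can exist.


Sum = 2^(-1) + 2^(-1) + 2^(-2) + 2^(-3) + 2^(-5) + 2^(-8)
    = 0.5 + 0.5 + 0.25 + 0.125 + 0.03125 + 0.00390625
    = 361/256 = 1.41015625
Since 1.41015625 > 1, Kraft's inequality is NOT satisfied.
A prefix code with these lengths CANNOT exist.

Kraft sum = 1.41015625. Not satisfied.


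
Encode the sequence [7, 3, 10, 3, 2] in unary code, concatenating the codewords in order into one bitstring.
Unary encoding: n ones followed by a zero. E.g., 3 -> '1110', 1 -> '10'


Encode each number as n ones followed by a terminating 0:
  7 -> 11111110 (8 bits)
  3 -> 1110 (4 bits)
  10 -> 11111111110 (11 bits)
  3 -> 1110 (4 bits)
  2 -> 110 (3 bits)
Total length = 8 + 4 + 11 + 4 + 3 = 30 bits.

Unary([7, 3, 10, 3, 2]) = 111111101110111111111101110110 (30 bits)


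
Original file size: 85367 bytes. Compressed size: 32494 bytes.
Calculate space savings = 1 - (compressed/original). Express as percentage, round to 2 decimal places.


ratio = compressed/original = 32494/85367 = 0.380639
savings = 1 - ratio = 1 - 0.380639 = 0.619361
as a percentage: 0.619361 * 100 = 61.94%

Space savings = 1 - 32494/85367 = 61.94%


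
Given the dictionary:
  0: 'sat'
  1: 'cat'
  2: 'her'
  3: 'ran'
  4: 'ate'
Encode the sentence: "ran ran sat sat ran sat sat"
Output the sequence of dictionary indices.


Look up each word in the dictionary:
  'ran' -> 3
  'ran' -> 3
  'sat' -> 0
  'sat' -> 0
  'ran' -> 3
  'sat' -> 0
  'sat' -> 0

Encoded: [3, 3, 0, 0, 3, 0, 0]


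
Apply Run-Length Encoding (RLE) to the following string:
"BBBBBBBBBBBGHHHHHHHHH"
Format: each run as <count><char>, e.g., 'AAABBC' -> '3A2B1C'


Scanning runs left to right:
  i=0: run of 'B' x 11 -> '11B'
  i=11: run of 'G' x 1 -> '1G'
  i=12: run of 'H' x 9 -> '9H'

RLE = 11B1G9H


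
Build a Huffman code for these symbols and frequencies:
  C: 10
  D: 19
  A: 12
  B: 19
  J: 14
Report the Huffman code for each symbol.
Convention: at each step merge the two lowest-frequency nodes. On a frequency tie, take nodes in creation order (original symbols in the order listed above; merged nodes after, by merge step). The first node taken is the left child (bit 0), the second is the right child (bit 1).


Huffman tree construction:
Step 1: Merge C(10) + A(12) = 22
Step 2: Merge J(14) + D(19) = 33
Step 3: Merge B(19) + (C+A)(22) = 41
Step 4: Merge (J+D)(33) + (B+(C+A))(41) = 74
Read each symbol's code off the tree from the root (left child = 0, right child = 1).

Codes:
  C: 110 (length 3)
  D: 01 (length 2)
  A: 111 (length 3)
  B: 10 (length 2)
  J: 00 (length 2)
Average code length: 170/74 = 2.2973 bits/symbol


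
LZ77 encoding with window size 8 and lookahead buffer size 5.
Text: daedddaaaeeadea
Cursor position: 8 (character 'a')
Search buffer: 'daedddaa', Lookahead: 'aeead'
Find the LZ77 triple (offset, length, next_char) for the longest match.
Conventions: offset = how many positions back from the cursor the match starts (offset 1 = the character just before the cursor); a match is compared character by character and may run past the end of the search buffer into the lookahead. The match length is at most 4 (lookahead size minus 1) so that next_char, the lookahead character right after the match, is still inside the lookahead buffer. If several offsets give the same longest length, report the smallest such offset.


Try each offset into the search buffer:
  offset=1 (pos 7, char 'a'): match length 1
  offset=2 (pos 6, char 'a'): match length 1
  offset=3 (pos 5, char 'd'): match length 0
  offset=4 (pos 4, char 'd'): match length 0
  offset=5 (pos 3, char 'd'): match length 0
  offset=6 (pos 2, char 'e'): match length 0
  offset=7 (pos 1, char 'a'): match length 2
  offset=8 (pos 0, char 'd'): match length 0
Longest match has length 2 at offset 7.
next_char = character at position 8 + 2 = 10 -> 'e'

Best match: offset=7, length=2 (matching 'ae' starting at position 1)
LZ77 triple: (7, 2, 'e')


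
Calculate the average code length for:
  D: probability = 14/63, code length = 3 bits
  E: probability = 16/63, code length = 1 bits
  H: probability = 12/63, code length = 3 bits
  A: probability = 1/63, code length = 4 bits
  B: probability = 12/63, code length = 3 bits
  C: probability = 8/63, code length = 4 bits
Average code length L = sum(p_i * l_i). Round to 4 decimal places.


Weighted contributions p_i * l_i:
  D: (14/63) * 3 = 42/63
  E: (16/63) * 1 = 16/63
  H: (12/63) * 3 = 36/63
  A: (1/63) * 4 = 4/63
  B: (12/63) * 3 = 36/63
  C: (8/63) * 4 = 32/63
Sum = (42 + 16 + 36 + 4 + 36 + 32)/63 = 166/63

L = 166/63 = 2.6349 bits/symbol


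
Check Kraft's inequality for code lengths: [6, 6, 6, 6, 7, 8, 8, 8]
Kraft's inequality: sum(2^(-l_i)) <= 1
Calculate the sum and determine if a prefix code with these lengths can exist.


Sum = 2^(-6) + 2^(-6) + 2^(-6) + 2^(-6) + 2^(-7) + 2^(-8) + 2^(-8) + 2^(-8)
    = 0.015625 + 0.015625 + 0.015625 + 0.015625 + 0.0078125 + 0.00390625 + 0.00390625 + 0.00390625
    = 21/256 = 0.08203125
Since 0.08203125 <= 1, Kraft's inequality IS satisfied.
A prefix code with these lengths CAN exist.

Kraft sum = 0.08203125. Satisfied.


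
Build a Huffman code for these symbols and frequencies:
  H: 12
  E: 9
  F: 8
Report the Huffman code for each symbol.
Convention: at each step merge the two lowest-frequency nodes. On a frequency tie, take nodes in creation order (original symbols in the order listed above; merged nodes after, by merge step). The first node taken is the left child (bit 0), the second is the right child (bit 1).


Huffman tree construction:
Step 1: Merge F(8) + E(9) = 17
Step 2: Merge H(12) + (F+E)(17) = 29
Read each symbol's code off the tree from the root (left child = 0, right child = 1).

Codes:
  H: 0 (length 1)
  E: 11 (length 2)
  F: 10 (length 2)
Average code length: 46/29 = 1.5862 bits/symbol


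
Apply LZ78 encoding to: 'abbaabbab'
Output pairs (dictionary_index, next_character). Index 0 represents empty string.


LZ78 encoding steps:
Dictionary: {0: ''}
Step 1: w='' (idx 0), next='a' -> output (0, 'a'), add 'a' as idx 1
Step 2: w='' (idx 0), next='b' -> output (0, 'b'), add 'b' as idx 2
Step 3: w='b' (idx 2), next='a' -> output (2, 'a'), add 'ba' as idx 3
Step 4: w='a' (idx 1), next='b' -> output (1, 'b'), add 'ab' as idx 4
Step 5: w='ba' (idx 3), next='b' -> output (3, 'b'), add 'bab' as idx 5


Encoded: [(0, 'a'), (0, 'b'), (2, 'a'), (1, 'b'), (3, 'b')]


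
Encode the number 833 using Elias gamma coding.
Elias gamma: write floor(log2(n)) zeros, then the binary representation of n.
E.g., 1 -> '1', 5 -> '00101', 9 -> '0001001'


num_bits = floor(log2(833)) + 1 = 10
leading_zeros = num_bits - 1 = 9
binary(833) = 1101000001

Elias gamma(833) = '000000000' + '1101000001' = 0000000001101000001 (19 bits)


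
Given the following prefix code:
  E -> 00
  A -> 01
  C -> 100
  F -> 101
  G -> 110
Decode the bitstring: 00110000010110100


Decoding step by step:
Bits 00 -> E
Bits 110 -> G
Bits 00 -> E
Bits 00 -> E
Bits 101 -> F
Bits 101 -> F
Bits 00 -> E


Decoded message: EGEEFFE


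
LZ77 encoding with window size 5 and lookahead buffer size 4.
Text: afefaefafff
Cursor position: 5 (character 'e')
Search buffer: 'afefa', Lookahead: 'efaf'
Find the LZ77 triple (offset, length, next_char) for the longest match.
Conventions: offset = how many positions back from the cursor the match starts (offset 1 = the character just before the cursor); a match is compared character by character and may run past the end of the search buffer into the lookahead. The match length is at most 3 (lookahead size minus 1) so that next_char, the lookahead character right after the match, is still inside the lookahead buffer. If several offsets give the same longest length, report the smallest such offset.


Try each offset into the search buffer:
  offset=1 (pos 4, char 'a'): match length 0
  offset=2 (pos 3, char 'f'): match length 0
  offset=3 (pos 2, char 'e'): match length 3
  offset=4 (pos 1, char 'f'): match length 0
  offset=5 (pos 0, char 'a'): match length 0
Longest match has length 3 at offset 3.
next_char = character at position 5 + 3 = 8 -> 'f'

Best match: offset=3, length=3 (matching 'efa' starting at position 2)
LZ77 triple: (3, 3, 'f')


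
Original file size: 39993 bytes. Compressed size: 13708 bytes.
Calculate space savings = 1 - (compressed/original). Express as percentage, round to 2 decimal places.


ratio = compressed/original = 13708/39993 = 0.34276
savings = 1 - ratio = 1 - 0.34276 = 0.65724
as a percentage: 0.65724 * 100 = 65.72%

Space savings = 1 - 13708/39993 = 65.72%


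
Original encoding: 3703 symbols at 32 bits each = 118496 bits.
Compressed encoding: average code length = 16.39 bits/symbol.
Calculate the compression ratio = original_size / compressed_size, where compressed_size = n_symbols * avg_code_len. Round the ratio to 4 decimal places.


original_size = n_symbols * orig_bits = 3703 * 32 = 118496 bits
compressed_size = n_symbols * avg_code_len = 3703 * 16.39 = 60692.17 bits
ratio = original_size / compressed_size = 118496 / 60692.17 = 1.9524

Compression ratio = 1.9524


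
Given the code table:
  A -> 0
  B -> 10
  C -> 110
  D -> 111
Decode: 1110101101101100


Decoding:
111 -> D
0 -> A
10 -> B
110 -> C
110 -> C
110 -> C
0 -> A


Result: DABCCCA


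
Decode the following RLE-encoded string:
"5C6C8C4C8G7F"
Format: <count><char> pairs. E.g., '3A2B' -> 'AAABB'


Expanding each <count><char> pair:
  5C -> 'CCCCC'
  6C -> 'CCCCCC'
  8C -> 'CCCCCCCC'
  4C -> 'CCCC'
  8G -> 'GGGGGGGG'
  7F -> 'FFFFFFF'

Decoded = CCCCCCCCCCCCCCCCCCCCCCCGGGGGGGGFFFFFFF


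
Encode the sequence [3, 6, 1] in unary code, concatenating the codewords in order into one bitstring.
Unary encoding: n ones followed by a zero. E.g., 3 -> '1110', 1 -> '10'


Encode each number as n ones followed by a terminating 0:
  3 -> 1110 (4 bits)
  6 -> 1111110 (7 bits)
  1 -> 10 (2 bits)
Total length = 4 + 7 + 2 = 13 bits.

Unary([3, 6, 1]) = 1110111111010 (13 bits)


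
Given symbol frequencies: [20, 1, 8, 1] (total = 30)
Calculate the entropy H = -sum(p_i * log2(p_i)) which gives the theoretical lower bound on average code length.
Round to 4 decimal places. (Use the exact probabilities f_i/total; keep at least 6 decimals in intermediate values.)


Per-symbol terms -p_i * log2(p_i) with p_i = f_i/30:
  p = 20/30 = 0.666667: log2(p) = -0.584963, -p*log2(p) = 0.389975
  p = 1/30 = 0.033333: log2(p) = -4.906891, -p*log2(p) = 0.163563
  p = 8/30 = 0.266667: log2(p) = -1.906891, -p*log2(p) = 0.508504
  p = 1/30 = 0.033333: log2(p) = -4.906891, -p*log2(p) = 0.163563
H = 0.389975 + 0.163563 + 0.508504 + 0.163563 = 1.225605

H = 1.2256 bits/symbol


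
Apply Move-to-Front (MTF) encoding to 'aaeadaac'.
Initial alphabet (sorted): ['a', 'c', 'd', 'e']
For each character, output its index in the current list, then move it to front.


MTF encoding:
'a': index 0 in ['a', 'c', 'd', 'e'] -> ['a', 'c', 'd', 'e']
'a': index 0 in ['a', 'c', 'd', 'e'] -> ['a', 'c', 'd', 'e']
'e': index 3 in ['a', 'c', 'd', 'e'] -> ['e', 'a', 'c', 'd']
'a': index 1 in ['e', 'a', 'c', 'd'] -> ['a', 'e', 'c', 'd']
'd': index 3 in ['a', 'e', 'c', 'd'] -> ['d', 'a', 'e', 'c']
'a': index 1 in ['d', 'a', 'e', 'c'] -> ['a', 'd', 'e', 'c']
'a': index 0 in ['a', 'd', 'e', 'c'] -> ['a', 'd', 'e', 'c']
'c': index 3 in ['a', 'd', 'e', 'c'] -> ['c', 'a', 'd', 'e']


Output: [0, 0, 3, 1, 3, 1, 0, 3]


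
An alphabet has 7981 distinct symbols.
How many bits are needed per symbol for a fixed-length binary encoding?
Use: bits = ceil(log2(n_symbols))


log2(7981) = 12.9624
Bracket: 2^12 = 4096 < 7981 <= 2^13 = 8192
So ceil(log2(7981)) = 13

bits = ceil(log2(7981)) = ceil(12.9624) = 13 bits


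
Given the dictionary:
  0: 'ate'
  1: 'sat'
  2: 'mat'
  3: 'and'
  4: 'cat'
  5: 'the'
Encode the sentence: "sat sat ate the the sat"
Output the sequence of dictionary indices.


Look up each word in the dictionary:
  'sat' -> 1
  'sat' -> 1
  'ate' -> 0
  'the' -> 5
  'the' -> 5
  'sat' -> 1

Encoded: [1, 1, 0, 5, 5, 1]


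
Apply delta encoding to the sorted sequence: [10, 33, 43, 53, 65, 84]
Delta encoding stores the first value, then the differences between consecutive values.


First value: 10
Deltas:
  33 - 10 = 23
  43 - 33 = 10
  53 - 43 = 10
  65 - 53 = 12
  84 - 65 = 19


Delta encoded: [10, 23, 10, 10, 12, 19]


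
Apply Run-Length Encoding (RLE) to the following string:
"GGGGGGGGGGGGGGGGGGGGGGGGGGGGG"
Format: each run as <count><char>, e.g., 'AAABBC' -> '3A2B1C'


Scanning runs left to right:
  i=0: run of 'G' x 29 -> '29G'

RLE = 29G


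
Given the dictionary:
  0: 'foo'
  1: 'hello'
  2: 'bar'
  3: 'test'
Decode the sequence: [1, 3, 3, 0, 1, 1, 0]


Look up each index in the dictionary:
  1 -> 'hello'
  3 -> 'test'
  3 -> 'test'
  0 -> 'foo'
  1 -> 'hello'
  1 -> 'hello'
  0 -> 'foo'

Decoded: "hello test test foo hello hello foo"


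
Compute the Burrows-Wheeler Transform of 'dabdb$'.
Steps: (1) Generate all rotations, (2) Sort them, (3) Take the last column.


Rotations (sorted):
  0: $dabdb -> last char: b
  1: abdb$d -> last char: d
  2: b$dabd -> last char: d
  3: bdb$da -> last char: a
  4: dabdb$ -> last char: $
  5: db$dab -> last char: b


BWT = bdda$b


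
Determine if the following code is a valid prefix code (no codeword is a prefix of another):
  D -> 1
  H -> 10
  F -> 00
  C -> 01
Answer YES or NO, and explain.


Checking each pair (does one codeword prefix another?):
  D='1' vs H='10': prefix -- VIOLATION

NO -- this is NOT a valid prefix code. D (1) is a prefix of H (10).


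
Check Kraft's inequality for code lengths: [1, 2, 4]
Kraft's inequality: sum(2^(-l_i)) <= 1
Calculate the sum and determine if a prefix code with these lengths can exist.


Sum = 2^(-1) + 2^(-2) + 2^(-4)
    = 0.5 + 0.25 + 0.0625
    = 13/16 = 0.8125
Since 0.8125 <= 1, Kraft's inequality IS satisfied.
A prefix code with these lengths CAN exist.

Kraft sum = 0.8125. Satisfied.


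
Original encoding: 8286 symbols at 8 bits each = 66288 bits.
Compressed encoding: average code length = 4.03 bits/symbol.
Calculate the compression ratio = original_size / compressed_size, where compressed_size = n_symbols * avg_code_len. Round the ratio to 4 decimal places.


original_size = n_symbols * orig_bits = 8286 * 8 = 66288 bits
compressed_size = n_symbols * avg_code_len = 8286 * 4.03 = 33392.58 bits
ratio = original_size / compressed_size = 66288 / 33392.58 = 1.9851

Compression ratio = 1.9851


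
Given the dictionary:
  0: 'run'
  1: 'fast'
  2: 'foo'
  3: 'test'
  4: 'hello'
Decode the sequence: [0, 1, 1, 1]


Look up each index in the dictionary:
  0 -> 'run'
  1 -> 'fast'
  1 -> 'fast'
  1 -> 'fast'

Decoded: "run fast fast fast"


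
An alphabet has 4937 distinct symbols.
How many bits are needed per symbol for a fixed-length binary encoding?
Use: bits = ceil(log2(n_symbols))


log2(4937) = 12.2694
Bracket: 2^12 = 4096 < 4937 <= 2^13 = 8192
So ceil(log2(4937)) = 13

bits = ceil(log2(4937)) = ceil(12.2694) = 13 bits


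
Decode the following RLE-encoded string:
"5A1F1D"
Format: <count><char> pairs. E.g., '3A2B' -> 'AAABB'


Expanding each <count><char> pair:
  5A -> 'AAAAA'
  1F -> 'F'
  1D -> 'D'

Decoded = AAAAAFD


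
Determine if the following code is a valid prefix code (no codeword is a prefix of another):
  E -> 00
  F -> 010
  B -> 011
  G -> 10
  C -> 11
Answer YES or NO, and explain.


Checking each pair (does one codeword prefix another?):
  E='00' vs F='010': no prefix
  E='00' vs B='011': no prefix
  E='00' vs G='10': no prefix
  E='00' vs C='11': no prefix
  F='010' vs E='00': no prefix
  F='010' vs B='011': no prefix
  F='010' vs G='10': no prefix
  F='010' vs C='11': no prefix
  B='011' vs E='00': no prefix
  B='011' vs F='010': no prefix
  B='011' vs G='10': no prefix
  B='011' vs C='11': no prefix
  G='10' vs E='00': no prefix
  G='10' vs F='010': no prefix
  G='10' vs B='011': no prefix
  G='10' vs C='11': no prefix
  C='11' vs E='00': no prefix
  C='11' vs F='010': no prefix
  C='11' vs B='011': no prefix
  C='11' vs G='10': no prefix
No violation found over all pairs.

YES -- this is a valid prefix code. No codeword is a prefix of any other codeword.


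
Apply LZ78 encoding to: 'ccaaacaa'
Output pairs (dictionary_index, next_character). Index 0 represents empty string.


LZ78 encoding steps:
Dictionary: {0: ''}
Step 1: w='' (idx 0), next='c' -> output (0, 'c'), add 'c' as idx 1
Step 2: w='c' (idx 1), next='a' -> output (1, 'a'), add 'ca' as idx 2
Step 3: w='' (idx 0), next='a' -> output (0, 'a'), add 'a' as idx 3
Step 4: w='a' (idx 3), next='c' -> output (3, 'c'), add 'ac' as idx 4
Step 5: w='a' (idx 3), next='a' -> output (3, 'a'), add 'aa' as idx 5


Encoded: [(0, 'c'), (1, 'a'), (0, 'a'), (3, 'c'), (3, 'a')]


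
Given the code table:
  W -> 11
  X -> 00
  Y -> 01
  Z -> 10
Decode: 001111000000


Decoding:
00 -> X
11 -> W
11 -> W
00 -> X
00 -> X
00 -> X


Result: XWWXXX


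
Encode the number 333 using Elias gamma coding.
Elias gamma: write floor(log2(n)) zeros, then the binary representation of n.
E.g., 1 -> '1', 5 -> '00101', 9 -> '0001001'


num_bits = floor(log2(333)) + 1 = 9
leading_zeros = num_bits - 1 = 8
binary(333) = 101001101

Elias gamma(333) = '00000000' + '101001101' = 00000000101001101 (17 bits)


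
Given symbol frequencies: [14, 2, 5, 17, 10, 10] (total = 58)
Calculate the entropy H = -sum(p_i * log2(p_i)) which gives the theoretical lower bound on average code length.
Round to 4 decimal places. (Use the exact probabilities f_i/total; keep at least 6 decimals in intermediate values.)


Per-symbol terms -p_i * log2(p_i) with p_i = f_i/58:
  p = 14/58 = 0.241379: log2(p) = -2.050626, -p*log2(p) = 0.494979
  p = 2/58 = 0.034483: log2(p) = -4.857981, -p*log2(p) = 0.167517
  p = 5/58 = 0.086207: log2(p) = -3.536053, -p*log2(p) = 0.304832
  p = 17/58 = 0.293103: log2(p) = -1.770518, -p*log2(p) = 0.518945
  p = 10/58 = 0.172414: log2(p) = -2.536053, -p*log2(p) = 0.437251
  p = 10/58 = 0.172414: log2(p) = -2.536053, -p*log2(p) = 0.437251
H = 0.494979 + 0.167517 + 0.304832 + 0.518945 + 0.437251 + 0.437251 = 2.360775

H = 2.3608 bits/symbol


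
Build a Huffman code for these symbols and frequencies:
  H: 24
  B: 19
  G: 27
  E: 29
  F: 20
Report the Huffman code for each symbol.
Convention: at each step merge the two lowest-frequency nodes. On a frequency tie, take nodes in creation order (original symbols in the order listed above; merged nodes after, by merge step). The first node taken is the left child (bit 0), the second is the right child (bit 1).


Huffman tree construction:
Step 1: Merge B(19) + F(20) = 39
Step 2: Merge H(24) + G(27) = 51
Step 3: Merge E(29) + (B+F)(39) = 68
Step 4: Merge (H+G)(51) + (E+(B+F))(68) = 119
Read each symbol's code off the tree from the root (left child = 0, right child = 1).

Codes:
  H: 00 (length 2)
  B: 110 (length 3)
  G: 01 (length 2)
  E: 10 (length 2)
  F: 111 (length 3)
Average code length: 277/119 = 2.3277 bits/symbol


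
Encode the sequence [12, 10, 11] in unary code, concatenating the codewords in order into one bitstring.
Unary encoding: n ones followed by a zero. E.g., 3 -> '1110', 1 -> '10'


Encode each number as n ones followed by a terminating 0:
  12 -> 1111111111110 (13 bits)
  10 -> 11111111110 (11 bits)
  11 -> 111111111110 (12 bits)
Total length = 13 + 11 + 12 = 36 bits.

Unary([12, 10, 11]) = 111111111111011111111110111111111110 (36 bits)


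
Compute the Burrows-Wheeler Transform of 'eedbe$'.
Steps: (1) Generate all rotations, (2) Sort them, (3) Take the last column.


Rotations (sorted):
  0: $eedbe -> last char: e
  1: be$eed -> last char: d
  2: dbe$ee -> last char: e
  3: e$eedb -> last char: b
  4: edbe$e -> last char: e
  5: eedbe$ -> last char: $


BWT = edebe$


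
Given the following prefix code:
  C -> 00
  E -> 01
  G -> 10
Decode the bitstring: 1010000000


Decoding step by step:
Bits 10 -> G
Bits 10 -> G
Bits 00 -> C
Bits 00 -> C
Bits 00 -> C


Decoded message: GGCCC


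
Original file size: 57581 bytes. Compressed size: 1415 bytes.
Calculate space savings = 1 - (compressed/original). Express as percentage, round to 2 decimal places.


ratio = compressed/original = 1415/57581 = 0.024574
savings = 1 - ratio = 1 - 0.024574 = 0.975426
as a percentage: 0.975426 * 100 = 97.54%

Space savings = 1 - 1415/57581 = 97.54%


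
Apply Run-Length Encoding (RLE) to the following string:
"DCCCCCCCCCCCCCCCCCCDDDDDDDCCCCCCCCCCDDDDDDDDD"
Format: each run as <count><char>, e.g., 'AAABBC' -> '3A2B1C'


Scanning runs left to right:
  i=0: run of 'D' x 1 -> '1D'
  i=1: run of 'C' x 18 -> '18C'
  i=19: run of 'D' x 7 -> '7D'
  i=26: run of 'C' x 10 -> '10C'
  i=36: run of 'D' x 9 -> '9D'

RLE = 1D18C7D10C9D


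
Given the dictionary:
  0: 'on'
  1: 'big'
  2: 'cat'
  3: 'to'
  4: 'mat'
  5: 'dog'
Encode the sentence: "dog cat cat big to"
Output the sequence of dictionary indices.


Look up each word in the dictionary:
  'dog' -> 5
  'cat' -> 2
  'cat' -> 2
  'big' -> 1
  'to' -> 3

Encoded: [5, 2, 2, 1, 3]


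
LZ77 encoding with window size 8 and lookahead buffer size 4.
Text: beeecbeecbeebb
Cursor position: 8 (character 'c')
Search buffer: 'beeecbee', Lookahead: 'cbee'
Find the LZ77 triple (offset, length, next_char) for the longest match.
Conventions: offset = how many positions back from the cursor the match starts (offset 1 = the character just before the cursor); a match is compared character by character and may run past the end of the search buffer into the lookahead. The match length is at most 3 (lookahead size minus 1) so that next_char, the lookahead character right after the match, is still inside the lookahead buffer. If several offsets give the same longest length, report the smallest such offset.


Try each offset into the search buffer:
  offset=1 (pos 7, char 'e'): match length 0
  offset=2 (pos 6, char 'e'): match length 0
  offset=3 (pos 5, char 'b'): match length 0
  offset=4 (pos 4, char 'c'): match length 3
  offset=5 (pos 3, char 'e'): match length 0
  offset=6 (pos 2, char 'e'): match length 0
  offset=7 (pos 1, char 'e'): match length 0
  offset=8 (pos 0, char 'b'): match length 0
Longest match has length 3 at offset 4.
next_char = character at position 8 + 3 = 11 -> 'e'

Best match: offset=4, length=3 (matching 'cbe' starting at position 4)
LZ77 triple: (4, 3, 'e')


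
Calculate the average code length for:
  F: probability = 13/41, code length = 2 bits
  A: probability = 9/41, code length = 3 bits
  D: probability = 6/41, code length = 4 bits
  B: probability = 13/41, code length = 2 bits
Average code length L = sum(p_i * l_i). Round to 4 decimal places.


Weighted contributions p_i * l_i:
  F: (13/41) * 2 = 26/41
  A: (9/41) * 3 = 27/41
  D: (6/41) * 4 = 24/41
  B: (13/41) * 2 = 26/41
Sum = (26 + 27 + 24 + 26)/41 = 103/41

L = 103/41 = 2.5122 bits/symbol


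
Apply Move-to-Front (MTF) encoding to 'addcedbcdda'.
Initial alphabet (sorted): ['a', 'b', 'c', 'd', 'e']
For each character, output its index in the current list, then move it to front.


MTF encoding:
'a': index 0 in ['a', 'b', 'c', 'd', 'e'] -> ['a', 'b', 'c', 'd', 'e']
'd': index 3 in ['a', 'b', 'c', 'd', 'e'] -> ['d', 'a', 'b', 'c', 'e']
'd': index 0 in ['d', 'a', 'b', 'c', 'e'] -> ['d', 'a', 'b', 'c', 'e']
'c': index 3 in ['d', 'a', 'b', 'c', 'e'] -> ['c', 'd', 'a', 'b', 'e']
'e': index 4 in ['c', 'd', 'a', 'b', 'e'] -> ['e', 'c', 'd', 'a', 'b']
'd': index 2 in ['e', 'c', 'd', 'a', 'b'] -> ['d', 'e', 'c', 'a', 'b']
'b': index 4 in ['d', 'e', 'c', 'a', 'b'] -> ['b', 'd', 'e', 'c', 'a']
'c': index 3 in ['b', 'd', 'e', 'c', 'a'] -> ['c', 'b', 'd', 'e', 'a']
'd': index 2 in ['c', 'b', 'd', 'e', 'a'] -> ['d', 'c', 'b', 'e', 'a']
'd': index 0 in ['d', 'c', 'b', 'e', 'a'] -> ['d', 'c', 'b', 'e', 'a']
'a': index 4 in ['d', 'c', 'b', 'e', 'a'] -> ['a', 'd', 'c', 'b', 'e']


Output: [0, 3, 0, 3, 4, 2, 4, 3, 2, 0, 4]


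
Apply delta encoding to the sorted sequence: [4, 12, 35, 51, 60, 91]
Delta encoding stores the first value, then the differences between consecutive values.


First value: 4
Deltas:
  12 - 4 = 8
  35 - 12 = 23
  51 - 35 = 16
  60 - 51 = 9
  91 - 60 = 31


Delta encoded: [4, 8, 23, 16, 9, 31]


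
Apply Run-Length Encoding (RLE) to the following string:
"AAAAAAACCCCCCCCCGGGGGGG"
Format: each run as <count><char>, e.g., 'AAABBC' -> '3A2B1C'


Scanning runs left to right:
  i=0: run of 'A' x 7 -> '7A'
  i=7: run of 'C' x 9 -> '9C'
  i=16: run of 'G' x 7 -> '7G'

RLE = 7A9C7G


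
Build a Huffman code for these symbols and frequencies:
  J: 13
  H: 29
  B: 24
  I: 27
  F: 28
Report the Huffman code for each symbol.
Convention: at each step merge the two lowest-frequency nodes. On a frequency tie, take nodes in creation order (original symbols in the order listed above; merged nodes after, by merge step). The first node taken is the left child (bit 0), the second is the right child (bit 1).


Huffman tree construction:
Step 1: Merge J(13) + B(24) = 37
Step 2: Merge I(27) + F(28) = 55
Step 3: Merge H(29) + (J+B)(37) = 66
Step 4: Merge (I+F)(55) + (H+(J+B))(66) = 121
Read each symbol's code off the tree from the root (left child = 0, right child = 1).

Codes:
  J: 110 (length 3)
  H: 10 (length 2)
  B: 111 (length 3)
  I: 00 (length 2)
  F: 01 (length 2)
Average code length: 279/121 = 2.3058 bits/symbol


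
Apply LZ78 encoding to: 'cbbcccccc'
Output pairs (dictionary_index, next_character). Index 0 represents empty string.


LZ78 encoding steps:
Dictionary: {0: ''}
Step 1: w='' (idx 0), next='c' -> output (0, 'c'), add 'c' as idx 1
Step 2: w='' (idx 0), next='b' -> output (0, 'b'), add 'b' as idx 2
Step 3: w='b' (idx 2), next='c' -> output (2, 'c'), add 'bc' as idx 3
Step 4: w='c' (idx 1), next='c' -> output (1, 'c'), add 'cc' as idx 4
Step 5: w='cc' (idx 4), next='c' -> output (4, 'c'), add 'ccc' as idx 5


Encoded: [(0, 'c'), (0, 'b'), (2, 'c'), (1, 'c'), (4, 'c')]


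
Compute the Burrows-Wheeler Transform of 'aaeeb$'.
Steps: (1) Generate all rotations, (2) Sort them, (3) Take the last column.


Rotations (sorted):
  0: $aaeeb -> last char: b
  1: aaeeb$ -> last char: $
  2: aeeb$a -> last char: a
  3: b$aaee -> last char: e
  4: eb$aae -> last char: e
  5: eeb$aa -> last char: a


BWT = b$aeea


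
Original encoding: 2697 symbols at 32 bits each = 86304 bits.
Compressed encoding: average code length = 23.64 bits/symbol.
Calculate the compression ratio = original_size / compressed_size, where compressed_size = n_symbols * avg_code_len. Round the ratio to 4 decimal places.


original_size = n_symbols * orig_bits = 2697 * 32 = 86304 bits
compressed_size = n_symbols * avg_code_len = 2697 * 23.64 = 63757.08 bits
ratio = original_size / compressed_size = 86304 / 63757.08 = 1.3536

Compression ratio = 1.3536


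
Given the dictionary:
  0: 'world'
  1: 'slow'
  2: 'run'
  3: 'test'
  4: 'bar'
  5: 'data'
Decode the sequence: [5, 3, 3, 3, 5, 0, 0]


Look up each index in the dictionary:
  5 -> 'data'
  3 -> 'test'
  3 -> 'test'
  3 -> 'test'
  5 -> 'data'
  0 -> 'world'
  0 -> 'world'

Decoded: "data test test test data world world"


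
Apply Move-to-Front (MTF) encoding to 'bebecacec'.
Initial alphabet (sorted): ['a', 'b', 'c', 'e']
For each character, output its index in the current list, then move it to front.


MTF encoding:
'b': index 1 in ['a', 'b', 'c', 'e'] -> ['b', 'a', 'c', 'e']
'e': index 3 in ['b', 'a', 'c', 'e'] -> ['e', 'b', 'a', 'c']
'b': index 1 in ['e', 'b', 'a', 'c'] -> ['b', 'e', 'a', 'c']
'e': index 1 in ['b', 'e', 'a', 'c'] -> ['e', 'b', 'a', 'c']
'c': index 3 in ['e', 'b', 'a', 'c'] -> ['c', 'e', 'b', 'a']
'a': index 3 in ['c', 'e', 'b', 'a'] -> ['a', 'c', 'e', 'b']
'c': index 1 in ['a', 'c', 'e', 'b'] -> ['c', 'a', 'e', 'b']
'e': index 2 in ['c', 'a', 'e', 'b'] -> ['e', 'c', 'a', 'b']
'c': index 1 in ['e', 'c', 'a', 'b'] -> ['c', 'e', 'a', 'b']


Output: [1, 3, 1, 1, 3, 3, 1, 2, 1]


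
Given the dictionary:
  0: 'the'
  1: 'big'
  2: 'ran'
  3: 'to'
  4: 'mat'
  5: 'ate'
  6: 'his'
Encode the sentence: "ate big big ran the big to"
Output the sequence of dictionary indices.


Look up each word in the dictionary:
  'ate' -> 5
  'big' -> 1
  'big' -> 1
  'ran' -> 2
  'the' -> 0
  'big' -> 1
  'to' -> 3

Encoded: [5, 1, 1, 2, 0, 1, 3]


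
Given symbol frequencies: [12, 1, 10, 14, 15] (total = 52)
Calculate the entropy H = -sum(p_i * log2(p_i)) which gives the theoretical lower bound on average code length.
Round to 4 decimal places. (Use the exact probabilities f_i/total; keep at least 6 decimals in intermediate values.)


Per-symbol terms -p_i * log2(p_i) with p_i = f_i/52:
  p = 12/52 = 0.230769: log2(p) = -2.115477, -p*log2(p) = 0.488187
  p = 1/52 = 0.019231: log2(p) = -5.700440, -p*log2(p) = 0.109624
  p = 10/52 = 0.192308: log2(p) = -2.378512, -p*log2(p) = 0.457406
  p = 14/52 = 0.269231: log2(p) = -1.893085, -p*log2(p) = 0.509677
  p = 15/52 = 0.288462: log2(p) = -1.793549, -p*log2(p) = 0.517370
H = 0.488187 + 0.109624 + 0.457406 + 0.509677 + 0.517370 = 2.082264

H = 2.0823 bits/symbol


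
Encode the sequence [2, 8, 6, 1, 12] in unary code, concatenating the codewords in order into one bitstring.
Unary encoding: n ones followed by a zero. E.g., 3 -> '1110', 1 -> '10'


Encode each number as n ones followed by a terminating 0:
  2 -> 110 (3 bits)
  8 -> 111111110 (9 bits)
  6 -> 1111110 (7 bits)
  1 -> 10 (2 bits)
  12 -> 1111111111110 (13 bits)
Total length = 3 + 9 + 7 + 2 + 13 = 34 bits.

Unary([2, 8, 6, 1, 12]) = 1101111111101111110101111111111110 (34 bits)


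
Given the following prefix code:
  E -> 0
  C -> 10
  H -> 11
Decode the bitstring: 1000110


Decoding step by step:
Bits 10 -> C
Bits 0 -> E
Bits 0 -> E
Bits 11 -> H
Bits 0 -> E


Decoded message: CEEHE


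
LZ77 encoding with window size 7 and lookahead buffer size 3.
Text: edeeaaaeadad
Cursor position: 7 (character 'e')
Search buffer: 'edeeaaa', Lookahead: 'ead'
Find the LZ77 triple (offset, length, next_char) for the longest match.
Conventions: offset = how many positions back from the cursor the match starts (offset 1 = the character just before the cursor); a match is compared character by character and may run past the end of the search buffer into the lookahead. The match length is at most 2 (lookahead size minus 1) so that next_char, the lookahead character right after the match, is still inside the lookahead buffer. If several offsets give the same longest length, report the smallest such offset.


Try each offset into the search buffer:
  offset=1 (pos 6, char 'a'): match length 0
  offset=2 (pos 5, char 'a'): match length 0
  offset=3 (pos 4, char 'a'): match length 0
  offset=4 (pos 3, char 'e'): match length 2
  offset=5 (pos 2, char 'e'): match length 1
  offset=6 (pos 1, char 'd'): match length 0
  offset=7 (pos 0, char 'e'): match length 1
Longest match has length 2 at offset 4.
next_char = character at position 7 + 2 = 9 -> 'd'

Best match: offset=4, length=2 (matching 'ea' starting at position 3)
LZ77 triple: (4, 2, 'd')


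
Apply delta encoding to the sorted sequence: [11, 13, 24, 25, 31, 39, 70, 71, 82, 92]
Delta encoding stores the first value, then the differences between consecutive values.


First value: 11
Deltas:
  13 - 11 = 2
  24 - 13 = 11
  25 - 24 = 1
  31 - 25 = 6
  39 - 31 = 8
  70 - 39 = 31
  71 - 70 = 1
  82 - 71 = 11
  92 - 82 = 10


Delta encoded: [11, 2, 11, 1, 6, 8, 31, 1, 11, 10]


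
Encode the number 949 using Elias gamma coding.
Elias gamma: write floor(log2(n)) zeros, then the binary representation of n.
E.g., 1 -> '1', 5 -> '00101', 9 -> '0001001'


num_bits = floor(log2(949)) + 1 = 10
leading_zeros = num_bits - 1 = 9
binary(949) = 1110110101

Elias gamma(949) = '000000000' + '1110110101' = 0000000001110110101 (19 bits)


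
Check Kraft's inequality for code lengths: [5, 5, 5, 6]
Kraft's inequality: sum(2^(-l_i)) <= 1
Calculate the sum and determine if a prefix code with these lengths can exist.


Sum = 2^(-5) + 2^(-5) + 2^(-5) + 2^(-6)
    = 0.03125 + 0.03125 + 0.03125 + 0.015625
    = 7/64 = 0.109375
Since 0.109375 <= 1, Kraft's inequality IS satisfied.
A prefix code with these lengths CAN exist.

Kraft sum = 0.109375. Satisfied.


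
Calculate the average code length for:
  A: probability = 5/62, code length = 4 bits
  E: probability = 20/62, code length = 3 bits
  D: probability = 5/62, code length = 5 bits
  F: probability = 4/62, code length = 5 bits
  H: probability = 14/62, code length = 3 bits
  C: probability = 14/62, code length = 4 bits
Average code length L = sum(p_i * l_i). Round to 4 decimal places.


Weighted contributions p_i * l_i:
  A: (5/62) * 4 = 20/62
  E: (20/62) * 3 = 60/62
  D: (5/62) * 5 = 25/62
  F: (4/62) * 5 = 20/62
  H: (14/62) * 3 = 42/62
  C: (14/62) * 4 = 56/62
Sum = (20 + 60 + 25 + 20 + 42 + 56)/62 = 223/62

L = 223/62 = 3.5968 bits/symbol


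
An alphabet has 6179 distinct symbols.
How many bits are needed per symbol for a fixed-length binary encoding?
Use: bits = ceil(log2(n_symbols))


log2(6179) = 12.5932
Bracket: 2^12 = 4096 < 6179 <= 2^13 = 8192
So ceil(log2(6179)) = 13

bits = ceil(log2(6179)) = ceil(12.5932) = 13 bits


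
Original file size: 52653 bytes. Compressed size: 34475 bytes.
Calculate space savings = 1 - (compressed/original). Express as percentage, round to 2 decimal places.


ratio = compressed/original = 34475/52653 = 0.654759
savings = 1 - ratio = 1 - 0.654759 = 0.345241
as a percentage: 0.345241 * 100 = 34.52%

Space savings = 1 - 34475/52653 = 34.52%


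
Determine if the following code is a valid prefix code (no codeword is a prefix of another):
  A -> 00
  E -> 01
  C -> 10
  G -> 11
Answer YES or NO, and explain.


Checking each pair (does one codeword prefix another?):
  A='00' vs E='01': no prefix
  A='00' vs C='10': no prefix
  A='00' vs G='11': no prefix
  E='01' vs A='00': no prefix
  E='01' vs C='10': no prefix
  E='01' vs G='11': no prefix
  C='10' vs A='00': no prefix
  C='10' vs E='01': no prefix
  C='10' vs G='11': no prefix
  G='11' vs A='00': no prefix
  G='11' vs E='01': no prefix
  G='11' vs C='10': no prefix
No violation found over all pairs.

YES -- this is a valid prefix code. No codeword is a prefix of any other codeword.


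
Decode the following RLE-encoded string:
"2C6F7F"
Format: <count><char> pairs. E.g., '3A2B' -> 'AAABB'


Expanding each <count><char> pair:
  2C -> 'CC'
  6F -> 'FFFFFF'
  7F -> 'FFFFFFF'

Decoded = CCFFFFFFFFFFFFF


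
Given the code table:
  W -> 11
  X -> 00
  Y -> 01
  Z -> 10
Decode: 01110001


Decoding:
01 -> Y
11 -> W
00 -> X
01 -> Y


Result: YWXY


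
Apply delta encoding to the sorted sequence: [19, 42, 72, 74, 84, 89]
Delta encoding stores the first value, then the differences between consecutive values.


First value: 19
Deltas:
  42 - 19 = 23
  72 - 42 = 30
  74 - 72 = 2
  84 - 74 = 10
  89 - 84 = 5


Delta encoded: [19, 23, 30, 2, 10, 5]


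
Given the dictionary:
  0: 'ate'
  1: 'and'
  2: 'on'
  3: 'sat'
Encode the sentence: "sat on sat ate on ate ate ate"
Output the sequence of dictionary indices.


Look up each word in the dictionary:
  'sat' -> 3
  'on' -> 2
  'sat' -> 3
  'ate' -> 0
  'on' -> 2
  'ate' -> 0
  'ate' -> 0
  'ate' -> 0

Encoded: [3, 2, 3, 0, 2, 0, 0, 0]


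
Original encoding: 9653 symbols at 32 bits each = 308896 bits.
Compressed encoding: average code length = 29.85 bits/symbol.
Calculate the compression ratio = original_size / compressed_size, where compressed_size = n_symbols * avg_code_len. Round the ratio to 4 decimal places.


original_size = n_symbols * orig_bits = 9653 * 32 = 308896 bits
compressed_size = n_symbols * avg_code_len = 9653 * 29.85 = 288142.05 bits
ratio = original_size / compressed_size = 308896 / 288142.05 = 1.072

Compression ratio = 1.072


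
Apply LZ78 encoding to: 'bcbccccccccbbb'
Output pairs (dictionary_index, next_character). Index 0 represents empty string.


LZ78 encoding steps:
Dictionary: {0: ''}
Step 1: w='' (idx 0), next='b' -> output (0, 'b'), add 'b' as idx 1
Step 2: w='' (idx 0), next='c' -> output (0, 'c'), add 'c' as idx 2
Step 3: w='b' (idx 1), next='c' -> output (1, 'c'), add 'bc' as idx 3
Step 4: w='c' (idx 2), next='c' -> output (2, 'c'), add 'cc' as idx 4
Step 5: w='cc' (idx 4), next='c' -> output (4, 'c'), add 'ccc' as idx 5
Step 6: w='cc' (idx 4), next='b' -> output (4, 'b'), add 'ccb' as idx 6
Step 7: w='b' (idx 1), next='b' -> output (1, 'b'), add 'bb' as idx 7


Encoded: [(0, 'b'), (0, 'c'), (1, 'c'), (2, 'c'), (4, 'c'), (4, 'b'), (1, 'b')]


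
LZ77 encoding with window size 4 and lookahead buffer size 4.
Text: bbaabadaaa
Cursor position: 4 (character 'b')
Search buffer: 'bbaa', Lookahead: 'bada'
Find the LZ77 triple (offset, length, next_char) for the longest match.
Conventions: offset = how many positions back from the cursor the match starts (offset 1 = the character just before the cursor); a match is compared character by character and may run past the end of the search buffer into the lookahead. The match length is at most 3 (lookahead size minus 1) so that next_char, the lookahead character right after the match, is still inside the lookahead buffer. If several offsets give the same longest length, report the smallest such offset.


Try each offset into the search buffer:
  offset=1 (pos 3, char 'a'): match length 0
  offset=2 (pos 2, char 'a'): match length 0
  offset=3 (pos 1, char 'b'): match length 2
  offset=4 (pos 0, char 'b'): match length 1
Longest match has length 2 at offset 3.
next_char = character at position 4 + 2 = 6 -> 'd'

Best match: offset=3, length=2 (matching 'ba' starting at position 1)
LZ77 triple: (3, 2, 'd')


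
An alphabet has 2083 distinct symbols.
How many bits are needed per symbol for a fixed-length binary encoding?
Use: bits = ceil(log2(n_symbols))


log2(2083) = 11.0244
Bracket: 2^11 = 2048 < 2083 <= 2^12 = 4096
So ceil(log2(2083)) = 12

bits = ceil(log2(2083)) = ceil(11.0244) = 12 bits
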